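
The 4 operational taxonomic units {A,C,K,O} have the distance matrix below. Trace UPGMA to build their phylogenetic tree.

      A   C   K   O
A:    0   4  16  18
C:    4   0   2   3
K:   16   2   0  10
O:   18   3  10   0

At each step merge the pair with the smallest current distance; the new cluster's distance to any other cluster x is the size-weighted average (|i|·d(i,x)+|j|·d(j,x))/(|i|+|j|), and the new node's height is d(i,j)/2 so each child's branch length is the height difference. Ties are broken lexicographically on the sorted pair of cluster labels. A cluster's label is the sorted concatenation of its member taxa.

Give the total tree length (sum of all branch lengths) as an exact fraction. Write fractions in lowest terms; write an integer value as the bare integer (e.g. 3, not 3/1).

203/12

iteration 1: select C,K (d=2); attach at lengths (1, 1); label the merged cluster CK
  updated: d(A,CK)=10, d(CK,O)=13/2
iteration 2: select CK,O (d=13/2); attach at lengths (9/4, 13/4); label the merged cluster CKO
  updated: d(A,CKO)=38/3
iteration 3: select A,CKO (d=38/3); attach at lengths (19/3, 37/12); label the merged cluster ACKO
final tree: (A:19/3,((C:1,K:1):9/4,O:13/4):37/12)
total length: 203/12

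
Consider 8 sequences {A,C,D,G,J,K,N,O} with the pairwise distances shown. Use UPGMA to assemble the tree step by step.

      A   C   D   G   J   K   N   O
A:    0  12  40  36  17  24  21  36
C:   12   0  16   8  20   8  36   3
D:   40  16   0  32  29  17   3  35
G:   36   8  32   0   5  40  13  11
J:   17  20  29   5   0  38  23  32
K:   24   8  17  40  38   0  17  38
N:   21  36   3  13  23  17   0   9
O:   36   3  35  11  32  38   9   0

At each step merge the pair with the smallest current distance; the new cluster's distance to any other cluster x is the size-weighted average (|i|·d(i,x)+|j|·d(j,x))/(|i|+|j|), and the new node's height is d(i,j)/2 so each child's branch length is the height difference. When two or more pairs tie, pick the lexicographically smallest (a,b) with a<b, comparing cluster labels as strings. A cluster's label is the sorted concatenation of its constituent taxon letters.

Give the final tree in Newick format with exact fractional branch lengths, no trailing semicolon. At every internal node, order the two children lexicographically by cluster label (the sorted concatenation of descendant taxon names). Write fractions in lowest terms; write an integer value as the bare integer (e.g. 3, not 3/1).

((A:101/8,((C:3/2,O:3/2):59/8,(G:5/2,J:5/2):51/8):15/4):31/40,((D:3/2,N:3/2):7,K:17/2):49/10)

1. join C+O (d=3) ⇒ CO; edges |C|=3/2, |O|=3/2
  updated: d(A,CO)=24, d(CO,D)=51/2, d(CO,G)=19/2, d(CO,J)=26, d(CO,K)=23, d(CO,N)=45/2
2. join D+N (d=3) ⇒ DN; edges |D|=3/2, |N|=3/2
  updated: d(A,DN)=61/2, d(CO,DN)=24, d(DN,G)=45/2, d(DN,J)=26, d(DN,K)=17
3. join G+J (d=5) ⇒ GJ; edges |G|=5/2, |J|=5/2
  updated: d(A,GJ)=53/2, d(CO,GJ)=71/4, d(DN,GJ)=97/4, d(GJ,K)=39
4. join DN+K (d=17) ⇒ DKN; edges |DN|=7, |K|=17/2
  updated: d(A,DKN)=85/3, d(CO,DKN)=71/3, d(DKN,GJ)=175/6
5. join CO+GJ (d=71/4) ⇒ CGJO; edges |CO|=59/8, |GJ|=51/8
  updated: d(A,CGJO)=101/4, d(CGJO,DKN)=317/12
6. join A+CGJO (d=101/4) ⇒ ACGJO; edges |A|=101/8, |CGJO|=15/4
  updated: d(ACGJO,DKN)=134/5
7. join ACGJO+DKN (d=134/5) ⇒ ACDGJKNO; edges |ACGJO|=31/40, |DKN|=49/10
final tree: ((A:101/8,((C:3/2,O:3/2):59/8,(G:5/2,J:5/2):51/8):15/4):31/40,((D:3/2,N:3/2):7,K:17/2):49/10)
total length: 623/10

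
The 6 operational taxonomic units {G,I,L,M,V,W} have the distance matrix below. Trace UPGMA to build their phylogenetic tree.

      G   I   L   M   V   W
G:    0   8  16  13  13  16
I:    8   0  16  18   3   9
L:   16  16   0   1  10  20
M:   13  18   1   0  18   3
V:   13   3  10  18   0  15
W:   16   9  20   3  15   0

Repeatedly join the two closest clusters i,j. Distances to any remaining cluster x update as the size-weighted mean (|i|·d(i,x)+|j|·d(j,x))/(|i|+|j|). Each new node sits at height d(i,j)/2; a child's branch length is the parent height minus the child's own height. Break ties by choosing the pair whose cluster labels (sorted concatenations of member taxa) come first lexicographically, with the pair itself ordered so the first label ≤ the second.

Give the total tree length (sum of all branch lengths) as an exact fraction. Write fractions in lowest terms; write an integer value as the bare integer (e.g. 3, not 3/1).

1. join L+M (d=1) ⇒ LM; edges |L|=1/2, |M|=1/2
  updated: d(G,LM)=29/2, d(I,LM)=17, d(LM,V)=14, d(LM,W)=23/2
2. join I+V (d=3) ⇒ IV; edges |I|=3/2, |V|=3/2
  updated: d(G,IV)=21/2, d(IV,LM)=31/2, d(IV,W)=12
3. join G+IV (d=21/2) ⇒ GIV; edges |G|=21/4, |IV|=15/4
  updated: d(GIV,LM)=91/6, d(GIV,W)=40/3
4. join LM+W (d=23/2) ⇒ LMW; edges |LM|=21/4, |W|=23/4
  updated: d(GIV,LMW)=131/9
5. join GIV+LMW (d=131/9) ⇒ GILMVW; edges |GIV|=73/36, |LMW|=55/36
final tree: ((G:21/4,(I:3/2,V:3/2):15/4):73/36,((L:1/2,M:1/2):21/4,W:23/4):55/36)
total length: 248/9

248/9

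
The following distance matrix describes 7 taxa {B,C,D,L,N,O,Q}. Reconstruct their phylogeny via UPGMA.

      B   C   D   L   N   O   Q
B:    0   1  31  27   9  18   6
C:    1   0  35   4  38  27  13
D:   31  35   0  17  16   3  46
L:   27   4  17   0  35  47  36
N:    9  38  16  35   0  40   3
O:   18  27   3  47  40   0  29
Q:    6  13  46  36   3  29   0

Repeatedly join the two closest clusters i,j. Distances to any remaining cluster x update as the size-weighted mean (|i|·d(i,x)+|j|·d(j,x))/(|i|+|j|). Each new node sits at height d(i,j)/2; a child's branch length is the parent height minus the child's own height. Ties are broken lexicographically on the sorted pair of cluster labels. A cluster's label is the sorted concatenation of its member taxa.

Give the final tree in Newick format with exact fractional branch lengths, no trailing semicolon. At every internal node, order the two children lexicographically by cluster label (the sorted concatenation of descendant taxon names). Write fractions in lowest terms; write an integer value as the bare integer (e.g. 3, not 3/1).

step 1: merge (B,C) at d=1; branch lengths B→1/2, C→1/2; new cluster BC
  updated: d(BC,D)=33, d(BC,L)=31/2, d(BC,N)=47/2, d(BC,O)=45/2, d(BC,Q)=19/2
step 2: merge (D,O) at d=3; branch lengths D→3/2, O→3/2; new cluster DO
  updated: d(BC,DO)=111/4, d(DO,L)=32, d(DO,N)=28, d(DO,Q)=75/2
step 3: merge (N,Q) at d=3; branch lengths N→3/2, Q→3/2; new cluster NQ
  updated: d(BC,NQ)=33/2, d(DO,NQ)=131/4, d(L,NQ)=71/2
step 4: merge (BC,L) at d=31/2; branch lengths BC→29/4, L→31/4; new cluster BCL
  updated: d(BCL,DO)=175/6, d(BCL,NQ)=137/6
step 5: merge (BCL,NQ) at d=137/6; branch lengths BCL→11/3, NQ→119/12; new cluster BCLNQ
  updated: d(BCLNQ,DO)=153/5
step 6: merge (BCLNQ,DO) at d=153/5; branch lengths BCLNQ→233/60, DO→69/5; new cluster BCDLNOQ
final tree: ((((B:1/2,C:1/2):29/4,L:31/4):11/3,(N:3/2,Q:3/2):119/12):233/60,(D:3/2,O:3/2):69/5)
total length: 799/15

((((B:1/2,C:1/2):29/4,L:31/4):11/3,(N:3/2,Q:3/2):119/12):233/60,(D:3/2,O:3/2):69/5)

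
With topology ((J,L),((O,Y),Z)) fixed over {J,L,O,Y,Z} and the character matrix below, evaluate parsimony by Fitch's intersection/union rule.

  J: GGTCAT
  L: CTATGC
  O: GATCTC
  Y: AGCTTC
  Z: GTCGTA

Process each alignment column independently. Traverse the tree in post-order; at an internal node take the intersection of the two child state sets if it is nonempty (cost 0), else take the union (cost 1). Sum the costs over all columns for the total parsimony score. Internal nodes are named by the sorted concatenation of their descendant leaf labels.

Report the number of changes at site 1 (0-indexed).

JL@0: {G} ∪ {C} = {C,G} (union, +1)
OY@0: {G} ∪ {A} = {A,G} (union, +1)
OYZ@0: {A,G} ∩ {G} = {G} (intersection, +0)
JLOYZ@0: {C,G} ∩ {G} = {G} (intersection, +0)
JL@1: {G} ∪ {T} = {G,T} (union, +1)
OY@1: {A} ∪ {G} = {A,G} (union, +1)
OYZ@1: {A,G} ∪ {T} = {A,G,T} (union, +1)
JLOYZ@1: {G,T} ∩ {A,G,T} = {G,T} (intersection, +0)
JL@2: {T} ∪ {A} = {A,T} (union, +1)
OY@2: {T} ∪ {C} = {C,T} (union, +1)
OYZ@2: {C,T} ∩ {C} = {C} (intersection, +0)
JLOYZ@2: {A,T} ∪ {C} = {A,C,T} (union, +1)
JL@3: {C} ∪ {T} = {C,T} (union, +1)
OY@3: {C} ∪ {T} = {C,T} (union, +1)
OYZ@3: {C,T} ∪ {G} = {C,G,T} (union, +1)
JLOYZ@3: {C,T} ∩ {C,G,T} = {C,T} (intersection, +0)
JL@4: {A} ∪ {G} = {A,G} (union, +1)
OY@4: {T} ∩ {T} = {T} (intersection, +0)
OYZ@4: {T} ∩ {T} = {T} (intersection, +0)
JLOYZ@4: {A,G} ∪ {T} = {A,G,T} (union, +1)
JL@5: {T} ∪ {C} = {C,T} (union, +1)
OY@5: {C} ∩ {C} = {C} (intersection, +0)
OYZ@5: {C} ∪ {A} = {A,C} (union, +1)
JLOYZ@5: {C,T} ∩ {A,C} = {C} (intersection, +0)
per-site changes: [2, 3, 3, 3, 2, 2]; total = 15

3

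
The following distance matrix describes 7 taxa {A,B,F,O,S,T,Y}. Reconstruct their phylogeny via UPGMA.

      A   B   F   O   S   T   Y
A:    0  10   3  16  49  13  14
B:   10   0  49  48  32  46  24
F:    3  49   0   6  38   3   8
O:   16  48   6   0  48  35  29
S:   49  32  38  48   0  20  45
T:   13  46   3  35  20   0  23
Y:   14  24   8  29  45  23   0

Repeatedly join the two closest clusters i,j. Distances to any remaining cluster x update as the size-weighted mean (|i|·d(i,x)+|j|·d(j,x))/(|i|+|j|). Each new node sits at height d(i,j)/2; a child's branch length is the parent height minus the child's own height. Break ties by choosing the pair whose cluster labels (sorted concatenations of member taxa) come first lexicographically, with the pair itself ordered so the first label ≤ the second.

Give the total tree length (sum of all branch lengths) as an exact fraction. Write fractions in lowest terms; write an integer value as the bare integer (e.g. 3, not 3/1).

1549/20

1. join A+F (d=3) ⇒ AF; edges |A|=3/2, |F|=3/2
  updated: d(AF,B)=59/2, d(AF,O)=11, d(AF,S)=87/2, d(AF,T)=8, d(AF,Y)=11
2. join AF+T (d=8) ⇒ AFT; edges |AF|=5/2, |T|=4
  updated: d(AFT,B)=35, d(AFT,O)=19, d(AFT,S)=107/3, d(AFT,Y)=15
3. join AFT+Y (d=15) ⇒ AFTY; edges |AFT|=7/2, |Y|=15/2
  updated: d(AFTY,B)=129/4, d(AFTY,O)=43/2, d(AFTY,S)=38
4. join AFTY+O (d=43/2) ⇒ AFOTY; edges |AFTY|=13/4, |O|=43/4
  updated: d(AFOTY,B)=177/5, d(AFOTY,S)=40
5. join B+S (d=32) ⇒ BS; edges |B|=16, |S|=16
  updated: d(AFOTY,BS)=377/10
6. join AFOTY+BS (d=377/10) ⇒ ABFOSTY; edges |AFOTY|=81/10, |BS|=57/20
final tree: (((((A:3/2,F:3/2):5/2,T:4):7/2,Y:15/2):13/4,O:43/4):81/10,(B:16,S:16):57/20)
total length: 1549/20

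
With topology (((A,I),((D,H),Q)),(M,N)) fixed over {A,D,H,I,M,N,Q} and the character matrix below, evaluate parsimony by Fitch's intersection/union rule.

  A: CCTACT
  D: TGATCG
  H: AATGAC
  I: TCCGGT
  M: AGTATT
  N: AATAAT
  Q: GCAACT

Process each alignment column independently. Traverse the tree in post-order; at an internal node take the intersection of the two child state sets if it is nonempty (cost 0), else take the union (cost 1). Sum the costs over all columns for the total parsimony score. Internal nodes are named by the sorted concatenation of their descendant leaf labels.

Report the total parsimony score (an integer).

20

site 0, node AI: A={C} ∪ I={T} → {C,T} (+1)
site 0, node DH: D={T} ∪ H={A} → {A,T} (+1)
site 0, node DHQ: DH={A,T} ∪ Q={G} → {A,G,T} (+1)
site 0, node ADHIQ: AI={C,T} ∩ DHQ={A,G,T} → {T} (+0)
site 0, node MN: M={A} ∩ N={A} → {A} (+0)
site 0, node ADHIMNQ: ADHIQ={T} ∪ MN={A} → {A,T} (+1)
site 1, node AI: A={C} ∩ I={C} → {C} (+0)
site 1, node DH: D={G} ∪ H={A} → {A,G} (+1)
site 1, node DHQ: DH={A,G} ∪ Q={C} → {A,C,G} (+1)
site 1, node ADHIQ: AI={C} ∩ DHQ={A,C,G} → {C} (+0)
site 1, node MN: M={G} ∪ N={A} → {A,G} (+1)
site 1, node ADHIMNQ: ADHIQ={C} ∪ MN={A,G} → {A,C,G} (+1)
site 2, node AI: A={T} ∪ I={C} → {C,T} (+1)
site 2, node DH: D={A} ∪ H={T} → {A,T} (+1)
site 2, node DHQ: DH={A,T} ∩ Q={A} → {A} (+0)
site 2, node ADHIQ: AI={C,T} ∪ DHQ={A} → {A,C,T} (+1)
site 2, node MN: M={T} ∩ N={T} → {T} (+0)
site 2, node ADHIMNQ: ADHIQ={A,C,T} ∩ MN={T} → {T} (+0)
site 3, node AI: A={A} ∪ I={G} → {A,G} (+1)
site 3, node DH: D={T} ∪ H={G} → {G,T} (+1)
site 3, node DHQ: DH={G,T} ∪ Q={A} → {A,G,T} (+1)
site 3, node ADHIQ: AI={A,G} ∩ DHQ={A,G,T} → {A,G} (+0)
site 3, node MN: M={A} ∩ N={A} → {A} (+0)
site 3, node ADHIMNQ: ADHIQ={A,G} ∩ MN={A} → {A} (+0)
site 4, node AI: A={C} ∪ I={G} → {C,G} (+1)
site 4, node DH: D={C} ∪ H={A} → {A,C} (+1)
site 4, node DHQ: DH={A,C} ∩ Q={C} → {C} (+0)
site 4, node ADHIQ: AI={C,G} ∩ DHQ={C} → {C} (+0)
site 4, node MN: M={T} ∪ N={A} → {A,T} (+1)
site 4, node ADHIMNQ: ADHIQ={C} ∪ MN={A,T} → {A,C,T} (+1)
site 5, node AI: A={T} ∩ I={T} → {T} (+0)
site 5, node DH: D={G} ∪ H={C} → {C,G} (+1)
site 5, node DHQ: DH={C,G} ∪ Q={T} → {C,G,T} (+1)
site 5, node ADHIQ: AI={T} ∩ DHQ={C,G,T} → {T} (+0)
site 5, node MN: M={T} ∩ N={T} → {T} (+0)
site 5, node ADHIMNQ: ADHIQ={T} ∩ MN={T} → {T} (+0)
per-site changes: [4, 4, 3, 3, 4, 2]; total = 20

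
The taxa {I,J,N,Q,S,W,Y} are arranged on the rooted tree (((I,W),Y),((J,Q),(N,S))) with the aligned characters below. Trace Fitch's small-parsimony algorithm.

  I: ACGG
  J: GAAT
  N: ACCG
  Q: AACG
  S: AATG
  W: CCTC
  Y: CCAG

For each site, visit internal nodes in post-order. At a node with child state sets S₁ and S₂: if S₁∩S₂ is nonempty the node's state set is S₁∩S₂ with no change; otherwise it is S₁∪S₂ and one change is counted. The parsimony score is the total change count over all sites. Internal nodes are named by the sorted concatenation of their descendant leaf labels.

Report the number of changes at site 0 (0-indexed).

3

IW@0: {A} ∪ {C} = {A,C} (union, +1)
IWY@0: {A,C} ∩ {C} = {C} (intersection, +0)
JQ@0: {G} ∪ {A} = {A,G} (union, +1)
NS@0: {A} ∩ {A} = {A} (intersection, +0)
JNQS@0: {A,G} ∩ {A} = {A} (intersection, +0)
IJNQSWY@0: {C} ∪ {A} = {A,C} (union, +1)
IW@1: {C} ∩ {C} = {C} (intersection, +0)
IWY@1: {C} ∩ {C} = {C} (intersection, +0)
JQ@1: {A} ∩ {A} = {A} (intersection, +0)
NS@1: {C} ∪ {A} = {A,C} (union, +1)
JNQS@1: {A} ∩ {A,C} = {A} (intersection, +0)
IJNQSWY@1: {C} ∪ {A} = {A,C} (union, +1)
IW@2: {G} ∪ {T} = {G,T} (union, +1)
IWY@2: {G,T} ∪ {A} = {A,G,T} (union, +1)
JQ@2: {A} ∪ {C} = {A,C} (union, +1)
NS@2: {C} ∪ {T} = {C,T} (union, +1)
JNQS@2: {A,C} ∩ {C,T} = {C} (intersection, +0)
IJNQSWY@2: {A,G,T} ∪ {C} = {A,C,G,T} (union, +1)
IW@3: {G} ∪ {C} = {C,G} (union, +1)
IWY@3: {C,G} ∩ {G} = {G} (intersection, +0)
JQ@3: {T} ∪ {G} = {G,T} (union, +1)
NS@3: {G} ∩ {G} = {G} (intersection, +0)
JNQS@3: {G,T} ∩ {G} = {G} (intersection, +0)
IJNQSWY@3: {G} ∩ {G} = {G} (intersection, +0)
per-site changes: [3, 2, 5, 2]; total = 12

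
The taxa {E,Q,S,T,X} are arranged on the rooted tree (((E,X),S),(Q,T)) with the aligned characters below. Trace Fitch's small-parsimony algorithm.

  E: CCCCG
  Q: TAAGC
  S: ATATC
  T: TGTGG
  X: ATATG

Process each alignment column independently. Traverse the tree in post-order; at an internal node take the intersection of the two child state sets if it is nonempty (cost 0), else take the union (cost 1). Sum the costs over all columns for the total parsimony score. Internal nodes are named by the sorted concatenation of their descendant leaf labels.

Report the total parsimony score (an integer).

11

EX@0: {C} ∪ {A} = {A,C} (union, +1)
ESX@0: {A,C} ∩ {A} = {A} (intersection, +0)
QT@0: {T} ∩ {T} = {T} (intersection, +0)
EQSTX@0: {A} ∪ {T} = {A,T} (union, +1)
EX@1: {C} ∪ {T} = {C,T} (union, +1)
ESX@1: {C,T} ∩ {T} = {T} (intersection, +0)
QT@1: {A} ∪ {G} = {A,G} (union, +1)
EQSTX@1: {T} ∪ {A,G} = {A,G,T} (union, +1)
EX@2: {C} ∪ {A} = {A,C} (union, +1)
ESX@2: {A,C} ∩ {A} = {A} (intersection, +0)
QT@2: {A} ∪ {T} = {A,T} (union, +1)
EQSTX@2: {A} ∩ {A,T} = {A} (intersection, +0)
EX@3: {C} ∪ {T} = {C,T} (union, +1)
ESX@3: {C,T} ∩ {T} = {T} (intersection, +0)
QT@3: {G} ∩ {G} = {G} (intersection, +0)
EQSTX@3: {T} ∪ {G} = {G,T} (union, +1)
EX@4: {G} ∩ {G} = {G} (intersection, +0)
ESX@4: {G} ∪ {C} = {C,G} (union, +1)
QT@4: {C} ∪ {G} = {C,G} (union, +1)
EQSTX@4: {C,G} ∩ {C,G} = {C,G} (intersection, +0)
per-site changes: [2, 3, 2, 2, 2]; total = 11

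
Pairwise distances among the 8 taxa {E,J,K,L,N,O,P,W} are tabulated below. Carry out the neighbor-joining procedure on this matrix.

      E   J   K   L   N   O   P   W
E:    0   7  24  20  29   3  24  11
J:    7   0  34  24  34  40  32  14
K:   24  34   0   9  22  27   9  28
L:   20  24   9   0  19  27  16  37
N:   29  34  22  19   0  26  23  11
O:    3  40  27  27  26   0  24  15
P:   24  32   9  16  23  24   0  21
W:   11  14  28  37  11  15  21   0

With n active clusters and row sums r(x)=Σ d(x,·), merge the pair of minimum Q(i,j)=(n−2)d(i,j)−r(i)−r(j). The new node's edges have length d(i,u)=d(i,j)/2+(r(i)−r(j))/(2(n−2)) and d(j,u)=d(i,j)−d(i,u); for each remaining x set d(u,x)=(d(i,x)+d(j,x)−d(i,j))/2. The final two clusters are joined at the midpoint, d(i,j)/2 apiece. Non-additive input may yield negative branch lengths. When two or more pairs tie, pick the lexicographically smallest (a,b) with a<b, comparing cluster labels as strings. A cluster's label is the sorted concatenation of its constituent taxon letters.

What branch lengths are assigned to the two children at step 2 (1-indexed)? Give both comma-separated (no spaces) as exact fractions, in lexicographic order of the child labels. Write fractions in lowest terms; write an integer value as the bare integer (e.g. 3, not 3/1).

iteration 1: select E,O (d=3, Q=-262); attach at lengths (-13/6, 31/6); label the merged cluster EO
  updated: d(EO,J)=22, d(EO,K)=24, d(EO,L)=22, d(EO,N)=26, d(EO,P)=45/2, d(EO,W)=23/2
iteration 2: select J,W (d=14, Q=-425/2); attach at lengths (43/4, 13/4); label the merged cluster JW
  updated: d(EO,JW)=39/4, d(JW,K)=24, d(JW,L)=47/2, d(JW,N)=31/2, d(JW,P)=39/2
iteration 3: select EO,JW (d=39/4, Q=-315/2); attach at lengths (51/8, 27/8); label the merged cluster EJOW
  updated: d(EJOW,K)=153/8, d(EJOW,L)=143/8, d(EJOW,N)=127/8, d(EJOW,P)=129/8
iteration 4: select EJOW,N (d=127/8, Q=-405/4); attach at lengths (49/8, 39/4); label the merged cluster EJNOW
  updated: d(EJNOW,K)=101/8, d(EJNOW,L)=21/2, d(EJNOW,P)=93/8
iteration 5: select EJNOW,L (d=21/2, Q=-197/4); attach at lengths (81/16, 87/16); label the merged cluster EJLNOW
  updated: d(EJLNOW,K)=89/16, d(EJLNOW,P)=137/16
iteration 6: select EJLNOW,K (d=89/16, Q=-185/8); attach at lengths (41/16, 3); label the merged cluster EJKLNOW
  updated: d(EJKLNOW,P)=6
iteration 7: select EJKLNOW,P (d=6); attach at lengths (3, 3); label the merged cluster EJKLNOPW
final tree: ((((((E:-13/6,O:31/6):51/8,(J:43/4,W:13/4):27/8):49/8,N:39/4):81/16,L:87/16):41/16,K:3):3,P:3)
total length: 1035/16

43/4,13/4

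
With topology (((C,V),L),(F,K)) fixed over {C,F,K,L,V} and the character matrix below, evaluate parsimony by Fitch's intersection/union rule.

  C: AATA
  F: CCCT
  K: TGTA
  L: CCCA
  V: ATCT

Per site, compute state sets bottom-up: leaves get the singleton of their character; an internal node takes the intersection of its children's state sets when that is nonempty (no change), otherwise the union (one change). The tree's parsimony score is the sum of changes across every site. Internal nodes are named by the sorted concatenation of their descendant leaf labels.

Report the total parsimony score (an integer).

9

[col 0] CV: children C:{A}, V:{A} ∩→ {A}; cost 0
[col 0] CLV: children CV:{A}, L:{C} ∪→ {A,C}; cost 1
[col 0] FK: children F:{C}, K:{T} ∪→ {C,T}; cost 1
[col 0] CFKLV: children CLV:{A,C}, FK:{C,T} ∩→ {C}; cost 0
[col 1] CV: children C:{A}, V:{T} ∪→ {A,T}; cost 1
[col 1] CLV: children CV:{A,T}, L:{C} ∪→ {A,C,T}; cost 1
[col 1] FK: children F:{C}, K:{G} ∪→ {C,G}; cost 1
[col 1] CFKLV: children CLV:{A,C,T}, FK:{C,G} ∩→ {C}; cost 0
[col 2] CV: children C:{T}, V:{C} ∪→ {C,T}; cost 1
[col 2] CLV: children CV:{C,T}, L:{C} ∩→ {C}; cost 0
[col 2] FK: children F:{C}, K:{T} ∪→ {C,T}; cost 1
[col 2] CFKLV: children CLV:{C}, FK:{C,T} ∩→ {C}; cost 0
[col 3] CV: children C:{A}, V:{T} ∪→ {A,T}; cost 1
[col 3] CLV: children CV:{A,T}, L:{A} ∩→ {A}; cost 0
[col 3] FK: children F:{T}, K:{A} ∪→ {A,T}; cost 1
[col 3] CFKLV: children CLV:{A}, FK:{A,T} ∩→ {A}; cost 0
per-site changes: [2, 3, 2, 2]; total = 9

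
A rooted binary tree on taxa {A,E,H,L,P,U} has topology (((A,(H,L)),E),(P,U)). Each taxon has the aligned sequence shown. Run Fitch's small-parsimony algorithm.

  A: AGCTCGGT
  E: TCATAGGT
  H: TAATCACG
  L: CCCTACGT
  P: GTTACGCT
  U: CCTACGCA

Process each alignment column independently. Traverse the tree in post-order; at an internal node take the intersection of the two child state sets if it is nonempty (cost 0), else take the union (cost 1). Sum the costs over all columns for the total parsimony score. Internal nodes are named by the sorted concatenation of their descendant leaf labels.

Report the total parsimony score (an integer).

[col 0] HL: children H:{T}, L:{C} ∪→ {C,T}; cost 1
[col 0] AHL: children A:{A}, HL:{C,T} ∪→ {A,C,T}; cost 1
[col 0] AEHL: children AHL:{A,C,T}, E:{T} ∩→ {T}; cost 0
[col 0] PU: children P:{G}, U:{C} ∪→ {C,G}; cost 1
[col 0] AEHLPU: children AEHL:{T}, PU:{C,G} ∪→ {C,G,T}; cost 1
[col 1] HL: children H:{A}, L:{C} ∪→ {A,C}; cost 1
[col 1] AHL: children A:{G}, HL:{A,C} ∪→ {A,C,G}; cost 1
[col 1] AEHL: children AHL:{A,C,G}, E:{C} ∩→ {C}; cost 0
[col 1] PU: children P:{T}, U:{C} ∪→ {C,T}; cost 1
[col 1] AEHLPU: children AEHL:{C}, PU:{C,T} ∩→ {C}; cost 0
[col 2] HL: children H:{A}, L:{C} ∪→ {A,C}; cost 1
[col 2] AHL: children A:{C}, HL:{A,C} ∩→ {C}; cost 0
[col 2] AEHL: children AHL:{C}, E:{A} ∪→ {A,C}; cost 1
[col 2] PU: children P:{T}, U:{T} ∩→ {T}; cost 0
[col 2] AEHLPU: children AEHL:{A,C}, PU:{T} ∪→ {A,C,T}; cost 1
[col 3] HL: children H:{T}, L:{T} ∩→ {T}; cost 0
[col 3] AHL: children A:{T}, HL:{T} ∩→ {T}; cost 0
[col 3] AEHL: children AHL:{T}, E:{T} ∩→ {T}; cost 0
[col 3] PU: children P:{A}, U:{A} ∩→ {A}; cost 0
[col 3] AEHLPU: children AEHL:{T}, PU:{A} ∪→ {A,T}; cost 1
[col 4] HL: children H:{C}, L:{A} ∪→ {A,C}; cost 1
[col 4] AHL: children A:{C}, HL:{A,C} ∩→ {C}; cost 0
[col 4] AEHL: children AHL:{C}, E:{A} ∪→ {A,C}; cost 1
[col 4] PU: children P:{C}, U:{C} ∩→ {C}; cost 0
[col 4] AEHLPU: children AEHL:{A,C}, PU:{C} ∩→ {C}; cost 0
[col 5] HL: children H:{A}, L:{C} ∪→ {A,C}; cost 1
[col 5] AHL: children A:{G}, HL:{A,C} ∪→ {A,C,G}; cost 1
[col 5] AEHL: children AHL:{A,C,G}, E:{G} ∩→ {G}; cost 0
[col 5] PU: children P:{G}, U:{G} ∩→ {G}; cost 0
[col 5] AEHLPU: children AEHL:{G}, PU:{G} ∩→ {G}; cost 0
[col 6] HL: children H:{C}, L:{G} ∪→ {C,G}; cost 1
[col 6] AHL: children A:{G}, HL:{C,G} ∩→ {G}; cost 0
[col 6] AEHL: children AHL:{G}, E:{G} ∩→ {G}; cost 0
[col 6] PU: children P:{C}, U:{C} ∩→ {C}; cost 0
[col 6] AEHLPU: children AEHL:{G}, PU:{C} ∪→ {C,G}; cost 1
[col 7] HL: children H:{G}, L:{T} ∪→ {G,T}; cost 1
[col 7] AHL: children A:{T}, HL:{G,T} ∩→ {T}; cost 0
[col 7] AEHL: children AHL:{T}, E:{T} ∩→ {T}; cost 0
[col 7] PU: children P:{T}, U:{A} ∪→ {A,T}; cost 1
[col 7] AEHLPU: children AEHL:{T}, PU:{A,T} ∩→ {T}; cost 0
per-site changes: [4, 3, 3, 1, 2, 2, 2, 2]; total = 19

19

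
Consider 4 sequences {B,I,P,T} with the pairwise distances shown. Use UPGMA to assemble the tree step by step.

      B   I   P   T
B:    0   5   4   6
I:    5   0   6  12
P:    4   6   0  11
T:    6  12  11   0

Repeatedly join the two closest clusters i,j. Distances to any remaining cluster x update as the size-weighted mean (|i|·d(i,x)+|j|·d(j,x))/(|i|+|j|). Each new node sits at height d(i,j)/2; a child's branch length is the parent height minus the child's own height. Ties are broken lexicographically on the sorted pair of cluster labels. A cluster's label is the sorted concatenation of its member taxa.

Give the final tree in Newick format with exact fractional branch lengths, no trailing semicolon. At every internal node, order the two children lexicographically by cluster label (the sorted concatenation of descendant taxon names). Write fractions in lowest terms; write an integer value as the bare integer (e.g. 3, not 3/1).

iteration 1: select B,P (d=4); attach at lengths (2, 2); label the merged cluster BP
  updated: d(BP,I)=11/2, d(BP,T)=17/2
iteration 2: select BP,I (d=11/2); attach at lengths (3/4, 11/4); label the merged cluster BIP
  updated: d(BIP,T)=29/3
iteration 3: select BIP,T (d=29/3); attach at lengths (25/12, 29/6); label the merged cluster BIPT
final tree: (((B:2,P:2):3/4,I:11/4):25/12,T:29/6)
total length: 173/12

(((B:2,P:2):3/4,I:11/4):25/12,T:29/6)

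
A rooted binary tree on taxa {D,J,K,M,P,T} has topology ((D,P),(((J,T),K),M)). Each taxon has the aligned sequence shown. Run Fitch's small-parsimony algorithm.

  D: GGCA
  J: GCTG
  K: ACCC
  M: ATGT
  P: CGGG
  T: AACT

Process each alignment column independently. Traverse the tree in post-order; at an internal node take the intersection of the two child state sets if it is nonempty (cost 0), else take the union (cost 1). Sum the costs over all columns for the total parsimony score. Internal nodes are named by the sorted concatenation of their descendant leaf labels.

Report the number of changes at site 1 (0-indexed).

3

DP@0: {G} ∪ {C} = {C,G} (union, +1)
JT@0: {G} ∪ {A} = {A,G} (union, +1)
JKT@0: {A,G} ∩ {A} = {A} (intersection, +0)
JKMT@0: {A} ∩ {A} = {A} (intersection, +0)
DJKMPT@0: {C,G} ∪ {A} = {A,C,G} (union, +1)
DP@1: {G} ∩ {G} = {G} (intersection, +0)
JT@1: {C} ∪ {A} = {A,C} (union, +1)
JKT@1: {A,C} ∩ {C} = {C} (intersection, +0)
JKMT@1: {C} ∪ {T} = {C,T} (union, +1)
DJKMPT@1: {G} ∪ {C,T} = {C,G,T} (union, +1)
DP@2: {C} ∪ {G} = {C,G} (union, +1)
JT@2: {T} ∪ {C} = {C,T} (union, +1)
JKT@2: {C,T} ∩ {C} = {C} (intersection, +0)
JKMT@2: {C} ∪ {G} = {C,G} (union, +1)
DJKMPT@2: {C,G} ∩ {C,G} = {C,G} (intersection, +0)
DP@3: {A} ∪ {G} = {A,G} (union, +1)
JT@3: {G} ∪ {T} = {G,T} (union, +1)
JKT@3: {G,T} ∪ {C} = {C,G,T} (union, +1)
JKMT@3: {C,G,T} ∩ {T} = {T} (intersection, +0)
DJKMPT@3: {A,G} ∪ {T} = {A,G,T} (union, +1)
per-site changes: [3, 3, 3, 4]; total = 13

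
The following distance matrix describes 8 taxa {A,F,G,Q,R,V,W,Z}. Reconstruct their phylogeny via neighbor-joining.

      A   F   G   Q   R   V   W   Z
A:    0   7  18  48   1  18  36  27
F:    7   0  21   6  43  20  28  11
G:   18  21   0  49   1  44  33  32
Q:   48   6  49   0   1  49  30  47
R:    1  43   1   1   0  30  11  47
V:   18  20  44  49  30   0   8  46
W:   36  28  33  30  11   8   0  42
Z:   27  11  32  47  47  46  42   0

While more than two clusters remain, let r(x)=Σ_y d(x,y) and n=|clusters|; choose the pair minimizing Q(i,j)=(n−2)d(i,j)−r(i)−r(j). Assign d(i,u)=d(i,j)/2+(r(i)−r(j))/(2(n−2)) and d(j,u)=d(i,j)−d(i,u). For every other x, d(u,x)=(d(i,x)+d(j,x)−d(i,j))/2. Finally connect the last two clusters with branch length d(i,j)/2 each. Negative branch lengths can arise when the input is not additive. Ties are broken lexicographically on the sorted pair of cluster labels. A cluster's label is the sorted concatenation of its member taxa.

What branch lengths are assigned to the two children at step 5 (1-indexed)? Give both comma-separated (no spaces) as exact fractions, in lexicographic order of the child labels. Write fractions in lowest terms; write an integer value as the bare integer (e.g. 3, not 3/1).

iteration 1: select Q,R (d=1, Q=-358); attach at lengths (17/2, -15/2); label the merged cluster QR
  updated: d(A,QR)=24, d(F,QR)=24, d(G,QR)=49/2, d(QR,V)=39, d(QR,W)=20, d(QR,Z)=93/2
iteration 2: select V,W (d=8, Q=-302); attach at lengths (24/5, 16/5); label the merged cluster VW
  updated: d(A,VW)=23, d(F,VW)=20, d(G,VW)=69/2, d(QR,VW)=51/2, d(VW,Z)=40
iteration 3: select F,Z (d=11, Q=-391/2); attach at lengths (-59/16, 235/16); label the merged cluster FZ
  updated: d(A,FZ)=23/2, d(FZ,G)=21, d(FZ,QR)=119/4, d(FZ,VW)=49/2
iteration 4: select QR,VW (d=51/2, Q=-539/4); attach at lengths (97/8, 107/8); label the merged cluster QRVW
  updated: d(A,QRVW)=43/4, d(FZ,QRVW)=115/8, d(G,QRVW)=67/4
iteration 5: select A,FZ (d=23/2, Q=-513/8); attach at lengths (131/32, 237/32); label the merged cluster AFZ
  updated: d(AFZ,G)=55/4, d(AFZ,QRVW)=109/16
iteration 6: select AFZ,G (d=55/4, Q=-597/16); attach at lengths (61/32, 379/32); label the merged cluster AFGZ
  updated: d(AFGZ,QRVW)=157/32
iteration 7: select AFGZ,QRVW (d=157/32); attach at lengths (157/64, 157/64); label the merged cluster AFGQRVWZ
final tree: (((A:131/32,(F:-59/16,Z:235/16):237/32):61/32,G:379/32):157/64,((Q:17/2,R:-15/2):97/8,(V:24/5,W:16/5):107/8):157/64)
total length: 2421/32

131/32,237/32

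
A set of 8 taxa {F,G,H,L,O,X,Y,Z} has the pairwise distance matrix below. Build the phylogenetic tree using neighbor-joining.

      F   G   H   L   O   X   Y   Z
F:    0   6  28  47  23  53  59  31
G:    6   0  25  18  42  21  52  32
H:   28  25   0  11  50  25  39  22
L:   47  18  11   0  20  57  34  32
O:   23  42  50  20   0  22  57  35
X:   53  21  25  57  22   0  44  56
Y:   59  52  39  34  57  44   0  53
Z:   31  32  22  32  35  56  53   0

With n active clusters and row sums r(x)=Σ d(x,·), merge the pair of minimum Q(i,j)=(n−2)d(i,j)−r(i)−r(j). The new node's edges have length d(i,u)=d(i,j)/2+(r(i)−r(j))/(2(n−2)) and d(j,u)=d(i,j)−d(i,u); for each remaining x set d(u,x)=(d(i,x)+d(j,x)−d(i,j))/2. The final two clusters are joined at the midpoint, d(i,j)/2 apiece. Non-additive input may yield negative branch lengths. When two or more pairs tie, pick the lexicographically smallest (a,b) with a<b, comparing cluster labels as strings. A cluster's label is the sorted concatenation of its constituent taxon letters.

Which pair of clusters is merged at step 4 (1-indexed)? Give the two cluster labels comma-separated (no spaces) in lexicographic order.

iteration 1: select F,G (d=6, Q=-407); attach at lengths (29/4, -5/4); label the merged cluster FG
  updated: d(FG,H)=47/2, d(FG,L)=59/2, d(FG,O)=59/2, d(FG,X)=34, d(FG,Y)=105/2, d(FG,Z)=57/2
iteration 2: select O,X (d=22, Q=-683/2); attach at lengths (171/20, 269/20); label the merged cluster OX
  updated: d(FG,OX)=83/4, d(H,OX)=53/2, d(L,OX)=55/2, d(OX,Y)=79/2, d(OX,Z)=69/2
iteration 3: select FG,OX (d=83/4, Q=-441/2); attach at lengths (89/8, 77/8); label the merged cluster FGOX
  updated: d(FGOX,H)=117/8, d(FGOX,L)=145/8, d(FGOX,Y)=285/8, d(FGOX,Z)=169/8
iteration 4: select L,Y (d=34, Q=-619/4); attach at lengths (71/12, 337/12); label the merged cluster LY
  updated: d(FGOX,LY)=79/8, d(H,LY)=8, d(LY,Z)=51/2
iteration 5: select FGOX,Z (d=169/8, Q=-72); attach at lengths (77/16, 261/16); label the merged cluster FGOXZ
  updated: d(FGOXZ,H)=31/4, d(FGOXZ,LY)=57/8
iteration 6: select FGOXZ,H (d=31/4, Q=-183/8); attach at lengths (55/16, 69/16); label the merged cluster FGHOXZ
  updated: d(FGHOXZ,LY)=59/16
iteration 7: select FGHOXZ,LY (d=59/16); attach at lengths (59/32, 59/32); label the merged cluster FGHLOXYZ
final tree: (((((F:29/4,G:-5/4):89/8,(O:171/20,X:269/20):77/8):77/16,Z:261/16):55/16,H:69/16):59/32,(L:71/12,Y:337/12):59/32)
total length: 1845/16

L,Y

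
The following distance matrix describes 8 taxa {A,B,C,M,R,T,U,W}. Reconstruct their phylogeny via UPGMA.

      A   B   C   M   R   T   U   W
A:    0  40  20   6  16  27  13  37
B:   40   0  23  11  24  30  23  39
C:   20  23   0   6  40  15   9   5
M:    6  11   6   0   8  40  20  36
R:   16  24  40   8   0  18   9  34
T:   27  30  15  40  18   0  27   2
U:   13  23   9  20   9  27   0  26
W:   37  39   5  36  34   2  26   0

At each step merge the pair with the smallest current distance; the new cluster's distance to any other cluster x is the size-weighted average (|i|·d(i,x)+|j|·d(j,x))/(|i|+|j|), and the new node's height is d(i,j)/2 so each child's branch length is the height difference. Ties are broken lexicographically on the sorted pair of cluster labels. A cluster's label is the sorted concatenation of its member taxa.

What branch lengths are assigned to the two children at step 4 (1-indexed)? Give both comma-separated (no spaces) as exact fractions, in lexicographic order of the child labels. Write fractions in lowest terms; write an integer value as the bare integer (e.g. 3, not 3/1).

3,6

step 1: merge (T,W) at d=2; branch lengths T→1, W→1; new cluster TW
  updated: d(A,TW)=32, d(B,TW)=69/2, d(C,TW)=10, d(M,TW)=38, d(R,TW)=26, d(TW,U)=53/2
step 2: merge (A,M) at d=6; branch lengths A→3, M→3; new cluster AM
  updated: d(AM,B)=51/2, d(AM,C)=13, d(AM,R)=12, d(AM,TW)=35, d(AM,U)=33/2
step 3: merge (C,U) at d=9; branch lengths C→9/2, U→9/2; new cluster CU
  updated: d(AM,CU)=59/4, d(B,CU)=23, d(CU,R)=49/2, d(CU,TW)=73/4
step 4: merge (AM,R) at d=12; branch lengths AM→3, R→6; new cluster AMR
  updated: d(AMR,B)=25, d(AMR,CU)=18, d(AMR,TW)=32
step 5: merge (AMR,CU) at d=18; branch lengths AMR→3, CU→9/2; new cluster ACMRU
  updated: d(ACMRU,B)=121/5, d(ACMRU,TW)=53/2
step 6: merge (ACMRU,B) at d=121/5; branch lengths ACMRU→31/10, B→121/10; new cluster ABCMRU
  updated: d(ABCMRU,TW)=167/6
step 7: merge (ABCMRU,TW) at d=167/6; branch lengths ABCMRU→109/60, TW→155/12; new cluster ABCMRTUW
final tree: (((((A:3,M:3):3,R:6):3,(C:9/2,U:9/2):9/2):31/10,B:121/10):109/60,(T:1,W:1):155/12)
total length: 1903/30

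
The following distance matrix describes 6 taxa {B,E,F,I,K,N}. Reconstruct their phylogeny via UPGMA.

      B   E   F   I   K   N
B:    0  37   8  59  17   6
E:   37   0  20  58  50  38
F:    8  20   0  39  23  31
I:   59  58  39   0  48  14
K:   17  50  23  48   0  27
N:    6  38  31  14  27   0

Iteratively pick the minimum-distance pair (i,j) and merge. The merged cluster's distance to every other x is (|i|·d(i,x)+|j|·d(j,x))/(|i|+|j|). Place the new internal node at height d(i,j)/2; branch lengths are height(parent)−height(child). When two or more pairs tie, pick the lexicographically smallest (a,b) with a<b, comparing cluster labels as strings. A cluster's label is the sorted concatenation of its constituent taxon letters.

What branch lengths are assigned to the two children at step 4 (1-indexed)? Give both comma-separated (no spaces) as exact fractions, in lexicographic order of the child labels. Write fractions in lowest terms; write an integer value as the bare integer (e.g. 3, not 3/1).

167/24,145/8

step 1: merge (B,N) at d=6; branch lengths B→3, N→3; new cluster BN
  updated: d(BN,E)=75/2, d(BN,F)=39/2, d(BN,I)=73/2, d(BN,K)=22
step 2: merge (BN,F) at d=39/2; branch lengths BN→27/4, F→39/4; new cluster BFN
  updated: d(BFN,E)=95/3, d(BFN,I)=112/3, d(BFN,K)=67/3
step 3: merge (BFN,K) at d=67/3; branch lengths BFN→17/12, K→67/6; new cluster BFKN
  updated: d(BFKN,E)=145/4, d(BFKN,I)=40
step 4: merge (BFKN,E) at d=145/4; branch lengths BFKN→167/24, E→145/8; new cluster BEFKN
  updated: d(BEFKN,I)=218/5
step 5: merge (BEFKN,I) at d=218/5; branch lengths BEFKN→147/40, I→109/5; new cluster BEFIKN
final tree: (((((B:3,N:3):27/4,F:39/4):17/12,K:67/6):167/24,E:145/8):147/40,I:109/5)
total length: 10277/120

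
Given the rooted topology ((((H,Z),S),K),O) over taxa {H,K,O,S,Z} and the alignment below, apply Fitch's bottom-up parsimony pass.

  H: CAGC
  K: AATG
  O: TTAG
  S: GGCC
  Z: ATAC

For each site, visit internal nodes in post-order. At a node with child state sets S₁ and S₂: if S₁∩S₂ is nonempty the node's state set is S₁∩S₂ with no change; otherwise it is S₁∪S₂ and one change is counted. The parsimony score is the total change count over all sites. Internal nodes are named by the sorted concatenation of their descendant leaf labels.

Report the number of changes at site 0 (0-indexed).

3

[col 0] HZ: children H:{C}, Z:{A} ∪→ {A,C}; cost 1
[col 0] HSZ: children HZ:{A,C}, S:{G} ∪→ {A,C,G}; cost 1
[col 0] HKSZ: children HSZ:{A,C,G}, K:{A} ∩→ {A}; cost 0
[col 0] HKOSZ: children HKSZ:{A}, O:{T} ∪→ {A,T}; cost 1
[col 1] HZ: children H:{A}, Z:{T} ∪→ {A,T}; cost 1
[col 1] HSZ: children HZ:{A,T}, S:{G} ∪→ {A,G,T}; cost 1
[col 1] HKSZ: children HSZ:{A,G,T}, K:{A} ∩→ {A}; cost 0
[col 1] HKOSZ: children HKSZ:{A}, O:{T} ∪→ {A,T}; cost 1
[col 2] HZ: children H:{G}, Z:{A} ∪→ {A,G}; cost 1
[col 2] HSZ: children HZ:{A,G}, S:{C} ∪→ {A,C,G}; cost 1
[col 2] HKSZ: children HSZ:{A,C,G}, K:{T} ∪→ {A,C,G,T}; cost 1
[col 2] HKOSZ: children HKSZ:{A,C,G,T}, O:{A} ∩→ {A}; cost 0
[col 3] HZ: children H:{C}, Z:{C} ∩→ {C}; cost 0
[col 3] HSZ: children HZ:{C}, S:{C} ∩→ {C}; cost 0
[col 3] HKSZ: children HSZ:{C}, K:{G} ∪→ {C,G}; cost 1
[col 3] HKOSZ: children HKSZ:{C,G}, O:{G} ∩→ {G}; cost 0
per-site changes: [3, 3, 3, 1]; total = 10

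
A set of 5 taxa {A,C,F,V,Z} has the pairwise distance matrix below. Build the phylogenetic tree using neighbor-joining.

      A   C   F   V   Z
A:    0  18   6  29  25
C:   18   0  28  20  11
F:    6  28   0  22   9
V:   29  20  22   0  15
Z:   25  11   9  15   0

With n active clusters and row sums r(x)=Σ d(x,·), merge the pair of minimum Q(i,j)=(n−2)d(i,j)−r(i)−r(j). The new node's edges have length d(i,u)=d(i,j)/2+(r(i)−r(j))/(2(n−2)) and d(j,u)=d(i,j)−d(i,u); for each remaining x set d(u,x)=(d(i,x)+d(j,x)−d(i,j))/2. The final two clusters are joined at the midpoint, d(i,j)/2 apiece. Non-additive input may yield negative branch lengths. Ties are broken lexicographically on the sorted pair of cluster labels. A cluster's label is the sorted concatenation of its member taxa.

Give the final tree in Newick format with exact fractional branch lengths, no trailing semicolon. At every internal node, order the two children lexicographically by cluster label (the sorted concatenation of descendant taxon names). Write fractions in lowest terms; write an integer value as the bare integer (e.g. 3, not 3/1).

((((A:31/6,F:5/6):11,V:23/2):1/2,C:33/4):11/8,Z:11/8)

iteration 1: select A,F (d=6, Q=-125); attach at lengths (31/6, 5/6); label the merged cluster AF
  updated: d(AF,C)=20, d(AF,V)=45/2, d(AF,Z)=14
iteration 2: select AF,V (d=45/2, Q=-69); attach at lengths (11, 23/2); label the merged cluster AFV
  updated: d(AFV,C)=35/4, d(AFV,Z)=13/4
iteration 3: select AFV,C (d=35/4, Q=-23); attach at lengths (1/2, 33/4); label the merged cluster ACFV
  updated: d(ACFV,Z)=11/4
iteration 4: select ACFV,Z (d=11/4); attach at lengths (11/8, 11/8); label the merged cluster ACFVZ
final tree: ((((A:31/6,F:5/6):11,V:23/2):1/2,C:33/4):11/8,Z:11/8)
total length: 40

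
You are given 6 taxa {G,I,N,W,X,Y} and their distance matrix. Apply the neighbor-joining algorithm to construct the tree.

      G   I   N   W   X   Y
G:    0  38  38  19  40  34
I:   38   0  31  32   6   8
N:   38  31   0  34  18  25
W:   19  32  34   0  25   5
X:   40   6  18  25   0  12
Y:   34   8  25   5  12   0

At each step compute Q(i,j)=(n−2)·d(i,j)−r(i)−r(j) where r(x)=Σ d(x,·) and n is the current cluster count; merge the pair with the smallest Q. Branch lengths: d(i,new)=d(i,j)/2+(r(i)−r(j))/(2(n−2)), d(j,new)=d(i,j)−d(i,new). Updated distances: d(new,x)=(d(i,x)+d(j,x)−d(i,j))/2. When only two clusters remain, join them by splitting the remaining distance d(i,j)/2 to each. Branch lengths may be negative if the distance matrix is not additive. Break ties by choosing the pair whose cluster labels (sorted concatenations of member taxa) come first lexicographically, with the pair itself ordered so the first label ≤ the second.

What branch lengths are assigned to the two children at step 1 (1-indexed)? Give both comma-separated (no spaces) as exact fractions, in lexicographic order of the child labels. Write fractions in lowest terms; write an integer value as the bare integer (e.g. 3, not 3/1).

iteration 1: select G,W (d=19, Q=-208); attach at lengths (65/4, 11/4); label the merged cluster GW
  updated: d(GW,I)=51/2, d(GW,N)=53/2, d(GW,X)=23, d(GW,Y)=10
iteration 2: select I,X (d=6, Q=-223/2); attach at lengths (59/12, 13/12); label the merged cluster IX
  updated: d(GW,IX)=85/4, d(IX,N)=43/2, d(IX,Y)=7
iteration 3: select GW,Y (d=10, Q=-319/4); attach at lengths (143/16, 17/16); label the merged cluster GWY
  updated: d(GWY,IX)=73/8, d(GWY,N)=83/4
iteration 4: select GWY,IX (d=73/8, Q=-411/8); attach at lengths (67/16, 79/16); label the merged cluster GIWXY
  updated: d(GIWXY,N)=265/16
iteration 5: select GIWXY,N (d=265/16); attach at lengths (265/32, 265/32); label the merged cluster GINWXY
final tree: ((((G:65/4,W:11/4):143/16,Y:17/16):67/16,(I:59/12,X:13/12):79/16):265/32,N:265/32)
total length: 971/16

65/4,11/4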